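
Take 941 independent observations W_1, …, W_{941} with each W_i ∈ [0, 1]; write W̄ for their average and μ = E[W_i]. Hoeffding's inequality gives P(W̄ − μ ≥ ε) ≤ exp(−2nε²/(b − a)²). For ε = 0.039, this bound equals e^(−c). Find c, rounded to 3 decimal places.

c = 2nε²/(b − a)² = 2·941·0.039² / 1² = 2.8625.

2.863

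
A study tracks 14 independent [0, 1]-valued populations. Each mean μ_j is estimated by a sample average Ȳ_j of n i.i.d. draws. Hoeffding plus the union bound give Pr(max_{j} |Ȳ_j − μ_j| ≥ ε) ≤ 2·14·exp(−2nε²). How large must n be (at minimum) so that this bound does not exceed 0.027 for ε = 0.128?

Need 2·14·exp(−2nε²) ≤ 0.027, i.e. exp(−2nε²) ≤ 0.027/28.
So 2nε² ≥ ln(28/0.027) = 6.944123.
Hence n ≥ 6.944123/(2·0.128²) = 211.918.
The smallest integer n is 212.

212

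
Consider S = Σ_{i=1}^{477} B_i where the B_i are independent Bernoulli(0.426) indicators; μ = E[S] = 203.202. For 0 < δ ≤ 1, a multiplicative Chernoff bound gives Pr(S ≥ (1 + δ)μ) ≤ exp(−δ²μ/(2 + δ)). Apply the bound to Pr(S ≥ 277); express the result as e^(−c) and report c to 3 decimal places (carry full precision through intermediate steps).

Write 277 = (1 + δ)μ, so δ = 277/203.202 − 1 = 0.3631756…
Then the exponent is δ²μ/(2 + δ) = (277 − μ)² / (μ·(2 + δ)) = 11.341362.

11.341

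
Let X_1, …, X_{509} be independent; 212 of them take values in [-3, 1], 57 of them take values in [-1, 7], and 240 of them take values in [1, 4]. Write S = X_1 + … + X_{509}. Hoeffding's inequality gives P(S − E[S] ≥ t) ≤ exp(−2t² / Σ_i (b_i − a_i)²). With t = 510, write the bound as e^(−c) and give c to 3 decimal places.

56.543

Σ(b_i − a_i)² = 212·4² + 57·8² + 240·3² = 9200.
c = 2t² / 9200 = 2·510² / 9200 = 56.5435.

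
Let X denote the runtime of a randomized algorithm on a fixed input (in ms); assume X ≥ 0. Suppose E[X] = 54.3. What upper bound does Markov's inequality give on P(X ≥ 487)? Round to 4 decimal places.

Markov's inequality: for a non-negative random variable, P(X ≥ a) ≤ E[X]/a.
Here E[X] = 54.3 and a = 487, so the bound is 54.3/487 = 0.1115.

0.1115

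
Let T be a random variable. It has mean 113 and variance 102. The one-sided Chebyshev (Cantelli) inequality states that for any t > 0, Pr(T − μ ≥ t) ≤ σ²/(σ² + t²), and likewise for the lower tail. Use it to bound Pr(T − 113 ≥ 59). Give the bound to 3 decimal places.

Here σ² = 102 and t = 59, so σ² + t² = 3583.
Cantelli's bound: 102/3583 = 0.0285.

0.028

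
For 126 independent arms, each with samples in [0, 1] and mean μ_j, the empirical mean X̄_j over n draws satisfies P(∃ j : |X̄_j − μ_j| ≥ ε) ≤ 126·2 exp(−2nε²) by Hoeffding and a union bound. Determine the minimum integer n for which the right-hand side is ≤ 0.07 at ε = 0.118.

Need 2·126·exp(−2nε²) ≤ 0.07, i.e. exp(−2nε²) ≤ 0.07/252.
So 2nε² ≥ ln(252/0.07) = 8.188689.
Hence n ≥ 8.188689/(2·0.118²) = 294.049.
The smallest integer n is 295.

295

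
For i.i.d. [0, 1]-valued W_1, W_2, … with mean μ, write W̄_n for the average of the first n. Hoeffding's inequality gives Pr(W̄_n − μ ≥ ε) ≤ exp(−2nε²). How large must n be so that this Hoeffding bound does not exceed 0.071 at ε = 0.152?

Require exp(−2nε²) ≤ 0.071, i.e. 2nε² ≥ ln(1/0.071) = 2.645075.
So n ≥ 2.645075 / (2·0.152²) = 57.243.
The smallest integer n is 58.

58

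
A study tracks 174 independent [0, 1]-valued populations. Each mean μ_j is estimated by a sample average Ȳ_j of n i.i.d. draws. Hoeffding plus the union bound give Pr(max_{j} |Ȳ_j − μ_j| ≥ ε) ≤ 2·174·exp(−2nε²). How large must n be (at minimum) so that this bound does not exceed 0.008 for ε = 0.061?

Need 2·174·exp(−2nε²) ≤ 0.008, i.e. exp(−2nε²) ≤ 0.008/348.
So 2nε² ≥ ln(348/0.008) = 10.680516.
Hence n ≥ 10.680516/(2·0.061²) = 1435.167.
The smallest integer n is 1436.

1436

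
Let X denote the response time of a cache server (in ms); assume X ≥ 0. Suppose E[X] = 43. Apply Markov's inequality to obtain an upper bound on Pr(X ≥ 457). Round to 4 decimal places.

0.0941

Markov's inequality: for a non-negative random variable, Pr(X ≥ a) ≤ E[X]/a.
Here E[X] = 43 and a = 457, so the bound is 43/457 = 0.0941.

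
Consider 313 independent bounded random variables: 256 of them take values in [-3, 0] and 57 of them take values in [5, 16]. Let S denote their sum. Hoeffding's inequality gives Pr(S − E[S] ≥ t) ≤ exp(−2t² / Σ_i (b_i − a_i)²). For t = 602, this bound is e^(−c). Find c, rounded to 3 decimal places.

Σ(b_i − a_i)² = 256·3² + 57·11² = 9201.
c = 2t² / 9201 = 2·602² / 9201 = 78.7749.

78.775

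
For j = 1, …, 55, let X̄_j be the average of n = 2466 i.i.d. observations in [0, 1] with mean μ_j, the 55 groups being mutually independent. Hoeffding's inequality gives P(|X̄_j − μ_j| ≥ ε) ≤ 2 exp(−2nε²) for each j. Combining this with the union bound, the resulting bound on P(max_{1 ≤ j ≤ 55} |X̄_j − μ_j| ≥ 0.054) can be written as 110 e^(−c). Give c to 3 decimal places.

14.382

Union bound over the 55 events: P(max_{1 ≤ j ≤ 55} |X̄_j − μ_j| ≥ 0.054) ≤ 55·2·exp(−2nε²) = 110 exp(−2·2466·0.054²).
So c = 2·2466·0.054² = 14.3817.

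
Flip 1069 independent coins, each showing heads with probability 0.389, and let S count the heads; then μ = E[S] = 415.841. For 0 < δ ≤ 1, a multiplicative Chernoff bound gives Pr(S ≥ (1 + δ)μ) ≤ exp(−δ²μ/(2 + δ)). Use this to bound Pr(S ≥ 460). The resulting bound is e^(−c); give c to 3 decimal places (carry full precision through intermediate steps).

2.226

Write 460 = (1 + δ)μ, so δ = 460/415.841 − 1 = 0.106192…
Then the exponent is δ²μ/(2 + δ) = (460 − μ)² / (μ·(2 + δ)) = 2.226451.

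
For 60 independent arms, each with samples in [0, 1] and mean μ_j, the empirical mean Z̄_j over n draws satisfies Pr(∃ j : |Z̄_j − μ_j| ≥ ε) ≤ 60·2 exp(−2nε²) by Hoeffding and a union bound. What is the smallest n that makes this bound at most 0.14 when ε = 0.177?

108

Need 2·60·exp(−2nε²) ≤ 0.14, i.e. exp(−2nε²) ≤ 0.14/120.
So 2nε² ≥ ln(120/0.14) = 6.753605.
Hence n ≥ 6.753605/(2·0.177²) = 107.785.
The smallest integer n is 108.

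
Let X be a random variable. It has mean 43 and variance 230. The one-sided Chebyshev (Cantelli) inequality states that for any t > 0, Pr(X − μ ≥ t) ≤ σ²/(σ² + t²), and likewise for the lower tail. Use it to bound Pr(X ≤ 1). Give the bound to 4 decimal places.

0.1153

Here σ² = 230 and t = 42, so σ² + t² = 1994.
Cantelli's bound: 230/1994 = 0.1153.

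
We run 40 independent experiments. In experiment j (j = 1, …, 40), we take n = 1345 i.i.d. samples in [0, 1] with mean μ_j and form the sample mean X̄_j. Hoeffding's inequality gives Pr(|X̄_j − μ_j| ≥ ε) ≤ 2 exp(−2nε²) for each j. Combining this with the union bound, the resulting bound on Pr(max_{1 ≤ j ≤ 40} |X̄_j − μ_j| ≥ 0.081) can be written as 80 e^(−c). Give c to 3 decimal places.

17.649

Union bound over the 40 events: Pr(max_{1 ≤ j ≤ 40} |X̄_j − μ_j| ≥ 0.081) ≤ 40·2·exp(−2nε²) = 80 exp(−2·1345·0.081²).
So c = 2·1345·0.081² = 17.6491.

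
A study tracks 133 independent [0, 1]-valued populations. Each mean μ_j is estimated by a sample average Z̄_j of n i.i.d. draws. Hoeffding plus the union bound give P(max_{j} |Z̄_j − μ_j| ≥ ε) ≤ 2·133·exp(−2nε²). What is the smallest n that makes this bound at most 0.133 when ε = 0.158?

Need 2·133·exp(−2nε²) ≤ 0.133, i.e. exp(−2nε²) ≤ 0.133/266.
So 2nε² ≥ ln(266/0.133) = 7.600902.
Hence n ≥ 7.600902/(2·0.158²) = 152.237.
The smallest integer n is 153.

153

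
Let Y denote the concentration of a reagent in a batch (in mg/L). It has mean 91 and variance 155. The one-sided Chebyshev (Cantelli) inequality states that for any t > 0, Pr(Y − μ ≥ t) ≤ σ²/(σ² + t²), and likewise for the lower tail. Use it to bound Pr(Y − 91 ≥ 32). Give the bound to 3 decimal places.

0.131

Here σ² = 155 and t = 32, so σ² + t² = 1179.
Cantelli's bound: 155/1179 = 0.1315.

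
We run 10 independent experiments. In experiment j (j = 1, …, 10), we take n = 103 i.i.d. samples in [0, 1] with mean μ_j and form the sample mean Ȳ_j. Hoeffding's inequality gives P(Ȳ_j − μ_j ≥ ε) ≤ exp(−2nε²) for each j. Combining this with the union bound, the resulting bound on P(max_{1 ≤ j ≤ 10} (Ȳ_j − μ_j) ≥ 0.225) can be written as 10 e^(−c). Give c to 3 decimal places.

Union bound over the 10 events: P(max_{1 ≤ j ≤ 10} (Ȳ_j − μ_j) ≥ 0.225) ≤ 10·exp(−2nε²) = 10 exp(−2·103·0.225²).
So c = 2·103·0.225² = 10.4288.

10.429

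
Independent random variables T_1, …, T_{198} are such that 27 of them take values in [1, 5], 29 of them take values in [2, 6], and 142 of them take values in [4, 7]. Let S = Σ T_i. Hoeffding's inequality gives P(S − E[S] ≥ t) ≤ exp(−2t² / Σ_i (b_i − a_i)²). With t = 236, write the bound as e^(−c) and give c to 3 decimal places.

Σ(b_i − a_i)² = 27·4² + 29·4² + 142·3² = 2174.
c = 2t² / 2174 = 2·236² / 2174 = 51.2383.

51.238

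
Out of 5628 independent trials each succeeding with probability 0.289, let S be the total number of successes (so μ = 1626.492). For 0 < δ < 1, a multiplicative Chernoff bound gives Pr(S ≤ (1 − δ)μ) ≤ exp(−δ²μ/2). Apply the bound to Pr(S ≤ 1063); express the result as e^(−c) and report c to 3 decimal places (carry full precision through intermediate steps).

97.610

Write 1063 = (1 − δ)μ, so δ = 1 − 1063/1626.492 = 0.3464462…
Then the exponent is δ²μ/2 = (μ − 1063)²/(2μ) = 97.609836.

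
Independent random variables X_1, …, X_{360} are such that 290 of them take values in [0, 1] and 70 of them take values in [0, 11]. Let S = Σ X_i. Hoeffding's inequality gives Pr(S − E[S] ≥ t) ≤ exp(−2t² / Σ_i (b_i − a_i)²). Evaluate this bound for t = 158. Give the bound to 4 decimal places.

0.0033

Σ(b_i − a_i)² = 290·1² + 70·11² = 8760.
Exponent = 2·158² / 8760 = 5.69954.
Bound = exp(−5.69954) = 0.00335.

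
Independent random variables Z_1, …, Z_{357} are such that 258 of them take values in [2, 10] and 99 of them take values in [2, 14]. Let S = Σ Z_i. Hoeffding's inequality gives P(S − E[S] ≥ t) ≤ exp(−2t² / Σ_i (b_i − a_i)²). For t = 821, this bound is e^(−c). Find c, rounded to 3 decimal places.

43.814

Σ(b_i − a_i)² = 258·8² + 99·12² = 30768.
c = 2t² / 30768 = 2·821² / 30768 = 43.8144.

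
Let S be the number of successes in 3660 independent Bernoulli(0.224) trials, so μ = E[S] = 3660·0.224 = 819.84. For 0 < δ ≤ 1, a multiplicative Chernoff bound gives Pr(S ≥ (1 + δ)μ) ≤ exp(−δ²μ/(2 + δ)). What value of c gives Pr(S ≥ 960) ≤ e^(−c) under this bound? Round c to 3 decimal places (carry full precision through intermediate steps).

Write 960 = (1 + δ)μ, so δ = 960/819.84 − 1 = 0.1709602…
Then the exponent is δ²μ/(2 + δ) = (960 − μ)² / (μ·(2 + δ)) = 11.037411.

11.037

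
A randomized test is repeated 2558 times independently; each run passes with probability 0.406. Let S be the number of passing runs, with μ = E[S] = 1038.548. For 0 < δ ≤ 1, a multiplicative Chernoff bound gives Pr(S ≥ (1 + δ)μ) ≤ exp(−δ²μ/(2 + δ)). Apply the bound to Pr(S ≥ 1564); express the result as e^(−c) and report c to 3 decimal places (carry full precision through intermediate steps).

106.088

Write 1564 = (1 + δ)μ, so δ = 1564/1038.548 − 1 = 0.5059487…
Then the exponent is δ²μ/(2 + δ) = (1564 − μ)² / (μ·(2 + δ)) = 106.088266.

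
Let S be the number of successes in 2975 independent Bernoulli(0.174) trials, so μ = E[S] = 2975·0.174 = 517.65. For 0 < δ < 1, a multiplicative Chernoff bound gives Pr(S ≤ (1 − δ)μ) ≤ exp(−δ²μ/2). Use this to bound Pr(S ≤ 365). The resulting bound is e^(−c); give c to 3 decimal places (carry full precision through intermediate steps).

Write 365 = (1 − δ)μ, so δ = 1 − 365/517.65 = 0.2948904…
Then the exponent is δ²μ/2 = (μ − 365)²/(2μ) = 22.507507.

22.508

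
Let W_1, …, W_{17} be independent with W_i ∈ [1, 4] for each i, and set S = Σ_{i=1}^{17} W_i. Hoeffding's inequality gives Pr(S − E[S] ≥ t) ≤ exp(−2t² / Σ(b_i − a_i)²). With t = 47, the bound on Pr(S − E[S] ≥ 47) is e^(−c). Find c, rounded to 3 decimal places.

Σ(b_i − a_i)² = 17·(3)² = 153.
c = 2t²/153 = 2·47²/153 = 28.8758.

28.876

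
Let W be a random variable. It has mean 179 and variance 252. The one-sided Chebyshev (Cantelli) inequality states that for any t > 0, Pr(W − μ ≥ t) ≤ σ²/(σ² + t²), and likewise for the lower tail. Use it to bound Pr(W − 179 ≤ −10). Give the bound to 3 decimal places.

Here σ² = 252 and t = 10, so σ² + t² = 352.
Cantelli's bound: 252/352 = 0.7159.

0.716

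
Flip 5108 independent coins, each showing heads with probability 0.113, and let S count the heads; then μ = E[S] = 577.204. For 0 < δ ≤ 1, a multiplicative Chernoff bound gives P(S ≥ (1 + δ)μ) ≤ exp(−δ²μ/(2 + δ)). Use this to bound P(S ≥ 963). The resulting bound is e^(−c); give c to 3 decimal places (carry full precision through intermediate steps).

96.636

Write 963 = (1 + δ)μ, so δ = 963/577.204 − 1 = 0.6683876…
Then the exponent is δ²μ/(2 + δ) = (963 − μ)² / (μ·(2 + δ)) = 96.635610.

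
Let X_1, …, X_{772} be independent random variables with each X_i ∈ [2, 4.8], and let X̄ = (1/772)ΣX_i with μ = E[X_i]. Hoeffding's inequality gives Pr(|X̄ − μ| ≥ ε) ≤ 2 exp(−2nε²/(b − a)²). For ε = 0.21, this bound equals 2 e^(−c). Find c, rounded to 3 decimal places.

8.685

c = 2nε²/(b − a)² = 2·772·0.21² / 2.8² = 8.6850.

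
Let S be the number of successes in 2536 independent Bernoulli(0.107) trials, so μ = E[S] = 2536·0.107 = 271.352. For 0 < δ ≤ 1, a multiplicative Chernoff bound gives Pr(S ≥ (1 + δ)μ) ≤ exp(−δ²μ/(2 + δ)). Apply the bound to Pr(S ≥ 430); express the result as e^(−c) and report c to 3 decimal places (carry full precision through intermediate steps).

Write 430 = (1 + δ)μ, so δ = 430/271.352 − 1 = 0.5846576…
Then the exponent is δ²μ/(2 + δ) = (430 − μ)² / (μ·(2 + δ)) = 35.886670.

35.887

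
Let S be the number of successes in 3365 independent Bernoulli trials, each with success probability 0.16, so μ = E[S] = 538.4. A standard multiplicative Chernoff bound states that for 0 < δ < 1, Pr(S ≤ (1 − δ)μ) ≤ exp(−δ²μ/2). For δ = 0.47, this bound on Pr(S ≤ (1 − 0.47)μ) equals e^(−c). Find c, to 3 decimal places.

59.466

c = δ²μ/2 = 0.47²·538.4/2 = 59.4663.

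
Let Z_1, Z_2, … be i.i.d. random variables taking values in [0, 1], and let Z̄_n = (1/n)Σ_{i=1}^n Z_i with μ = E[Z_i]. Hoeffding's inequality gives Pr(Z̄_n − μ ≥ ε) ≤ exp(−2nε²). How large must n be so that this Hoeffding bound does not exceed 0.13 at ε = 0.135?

Require exp(−2nε²) ≤ 0.13, i.e. 2nε² ≥ ln(1/0.13) = 2.040221.
So n ≥ 2.040221 / (2·0.135²) = 55.973.
The smallest integer n is 56.

56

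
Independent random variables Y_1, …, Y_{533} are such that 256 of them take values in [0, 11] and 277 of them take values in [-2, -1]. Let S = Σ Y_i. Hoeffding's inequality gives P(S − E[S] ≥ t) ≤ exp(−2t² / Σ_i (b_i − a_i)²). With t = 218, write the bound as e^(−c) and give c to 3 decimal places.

3.041

Σ(b_i − a_i)² = 256·11² + 277·1² = 31253.
c = 2t² / 31253 = 2·218² / 31253 = 3.0412.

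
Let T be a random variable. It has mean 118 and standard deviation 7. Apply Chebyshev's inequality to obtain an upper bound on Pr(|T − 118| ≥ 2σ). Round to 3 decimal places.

0.250

Chebyshev: Pr(|T − μ| ≥ t) ≤ Var(T)/t².
Var(T) = σ² = 7² = 49.
t = 2·7 = 14.
Bound = 49 / 196 = 0.2500.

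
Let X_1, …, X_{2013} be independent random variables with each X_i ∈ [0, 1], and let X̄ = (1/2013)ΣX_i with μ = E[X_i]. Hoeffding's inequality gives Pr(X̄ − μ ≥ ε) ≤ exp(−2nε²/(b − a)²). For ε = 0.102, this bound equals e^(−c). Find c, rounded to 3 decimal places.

41.887

c = 2nε²/(b − a)² = 2·2013·0.102² / 1² = 41.8865.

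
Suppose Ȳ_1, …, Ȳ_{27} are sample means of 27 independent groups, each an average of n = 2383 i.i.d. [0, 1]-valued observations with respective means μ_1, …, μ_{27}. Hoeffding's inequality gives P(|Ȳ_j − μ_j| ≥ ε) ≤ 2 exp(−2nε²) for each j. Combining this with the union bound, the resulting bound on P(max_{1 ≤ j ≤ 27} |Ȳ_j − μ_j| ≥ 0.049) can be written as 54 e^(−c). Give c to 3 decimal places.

11.443

Union bound over the 27 events: P(max_{1 ≤ j ≤ 27} |Ȳ_j − μ_j| ≥ 0.049) ≤ 27·2·exp(−2nε²) = 54 exp(−2·2383·0.049²).
So c = 2·2383·0.049² = 11.4432.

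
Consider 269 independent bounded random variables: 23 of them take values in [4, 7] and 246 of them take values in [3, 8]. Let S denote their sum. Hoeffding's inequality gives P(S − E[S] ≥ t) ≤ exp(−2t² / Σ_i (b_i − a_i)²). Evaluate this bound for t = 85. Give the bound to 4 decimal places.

0.1030

Σ(b_i − a_i)² = 23·3² + 246·5² = 6357.
Exponent = 2·85² / 6357 = 2.27308.
Bound = exp(−2.27308) = 0.10299.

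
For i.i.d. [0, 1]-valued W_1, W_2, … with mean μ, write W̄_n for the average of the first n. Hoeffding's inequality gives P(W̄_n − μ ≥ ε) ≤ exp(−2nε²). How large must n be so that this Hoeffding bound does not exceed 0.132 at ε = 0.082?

151

Require exp(−2nε²) ≤ 0.132, i.e. 2nε² ≥ ln(1/0.132) = 2.024953.
So n ≥ 2.024953 / (2·0.082²) = 150.577.
The smallest integer n is 151.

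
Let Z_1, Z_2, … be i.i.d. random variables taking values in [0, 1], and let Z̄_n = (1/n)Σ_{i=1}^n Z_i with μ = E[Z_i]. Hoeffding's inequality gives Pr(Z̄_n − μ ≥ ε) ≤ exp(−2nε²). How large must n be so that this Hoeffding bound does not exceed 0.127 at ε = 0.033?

Require exp(−2nε²) ≤ 0.127, i.e. 2nε² ≥ ln(1/0.127) = 2.063568.
So n ≥ 2.063568 / (2·0.033²) = 947.460.
The smallest integer n is 948.

948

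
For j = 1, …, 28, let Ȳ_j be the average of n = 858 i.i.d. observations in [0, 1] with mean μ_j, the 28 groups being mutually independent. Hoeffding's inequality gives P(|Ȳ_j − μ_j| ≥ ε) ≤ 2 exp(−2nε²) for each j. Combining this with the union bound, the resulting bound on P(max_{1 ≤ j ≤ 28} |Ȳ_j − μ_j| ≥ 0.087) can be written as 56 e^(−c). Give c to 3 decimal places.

Union bound over the 28 events: P(max_{1 ≤ j ≤ 28} |Ȳ_j − μ_j| ≥ 0.087) ≤ 28·2·exp(−2nε²) = 56 exp(−2·858·0.087²).
So c = 2·858·0.087² = 12.9884.

12.988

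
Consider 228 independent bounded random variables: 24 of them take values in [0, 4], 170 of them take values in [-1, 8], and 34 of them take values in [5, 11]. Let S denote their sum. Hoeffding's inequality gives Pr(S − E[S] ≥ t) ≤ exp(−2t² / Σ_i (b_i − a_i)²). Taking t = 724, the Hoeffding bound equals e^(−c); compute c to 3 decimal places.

Σ(b_i − a_i)² = 24·4² + 170·9² + 34·6² = 15378.
c = 2t² / 15378 = 2·724² / 15378 = 68.1722.

68.172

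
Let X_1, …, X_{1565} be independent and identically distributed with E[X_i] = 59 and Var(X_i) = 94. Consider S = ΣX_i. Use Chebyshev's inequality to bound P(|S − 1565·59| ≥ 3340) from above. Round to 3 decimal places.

0.013

Var(S) = n·Var(X_i) = 1565·94 = 147110.
Chebyshev: P(|S − 1565·59| ≥ 3340) ≤ Var(S)/3340² = 147110/11155600 = 0.0132.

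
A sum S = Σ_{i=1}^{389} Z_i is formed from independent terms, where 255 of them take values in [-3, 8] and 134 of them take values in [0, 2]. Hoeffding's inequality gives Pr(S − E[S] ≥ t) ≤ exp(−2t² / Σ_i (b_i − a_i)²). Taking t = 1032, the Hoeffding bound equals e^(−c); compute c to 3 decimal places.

67.855

Σ(b_i − a_i)² = 255·11² + 134·2² = 31391.
c = 2t² / 31391 = 2·1032² / 31391 = 67.8554.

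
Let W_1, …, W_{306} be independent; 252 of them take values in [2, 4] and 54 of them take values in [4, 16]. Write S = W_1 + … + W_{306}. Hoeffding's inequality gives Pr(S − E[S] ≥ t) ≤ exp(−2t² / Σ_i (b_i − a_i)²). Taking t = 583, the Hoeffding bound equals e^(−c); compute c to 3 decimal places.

Σ(b_i − a_i)² = 252·2² + 54·12² = 8784.
c = 2t² / 8784 = 2·583² / 8784 = 77.3882.

77.388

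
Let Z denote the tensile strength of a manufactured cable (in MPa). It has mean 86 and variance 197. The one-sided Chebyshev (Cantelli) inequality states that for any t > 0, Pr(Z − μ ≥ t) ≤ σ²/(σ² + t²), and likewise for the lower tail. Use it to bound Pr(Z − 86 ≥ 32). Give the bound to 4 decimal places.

0.1613

Here σ² = 197 and t = 32, so σ² + t² = 1221.
Cantelli's bound: 197/1221 = 0.1613.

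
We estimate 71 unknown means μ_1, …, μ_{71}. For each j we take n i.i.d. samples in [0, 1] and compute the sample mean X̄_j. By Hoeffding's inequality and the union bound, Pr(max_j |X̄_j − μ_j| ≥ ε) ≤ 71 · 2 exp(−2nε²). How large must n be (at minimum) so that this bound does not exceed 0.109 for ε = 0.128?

Need 2·71·exp(−2nε²) ≤ 0.109, i.e. exp(−2nε²) ≤ 0.109/142.
So 2nε² ≥ ln(142/0.109) = 7.172234.
Hence n ≥ 7.172234/(2·0.128²) = 218.879.
The smallest integer n is 219.

219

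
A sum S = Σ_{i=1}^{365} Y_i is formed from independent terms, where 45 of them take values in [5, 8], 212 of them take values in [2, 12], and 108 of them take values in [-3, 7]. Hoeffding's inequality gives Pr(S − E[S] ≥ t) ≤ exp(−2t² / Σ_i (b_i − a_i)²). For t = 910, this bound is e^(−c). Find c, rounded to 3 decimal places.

Σ(b_i − a_i)² = 45·3² + 212·10² + 108·10² = 32405.
c = 2t² / 32405 = 2·910² / 32405 = 51.1094.

51.109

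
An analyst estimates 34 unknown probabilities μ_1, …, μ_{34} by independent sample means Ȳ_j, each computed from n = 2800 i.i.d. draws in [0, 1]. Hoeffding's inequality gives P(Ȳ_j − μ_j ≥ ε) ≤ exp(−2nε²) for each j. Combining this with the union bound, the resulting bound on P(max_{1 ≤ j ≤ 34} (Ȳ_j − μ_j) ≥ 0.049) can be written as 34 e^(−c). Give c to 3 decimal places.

13.446

Union bound over the 34 events: P(max_{1 ≤ j ≤ 34} (Ȳ_j − μ_j) ≥ 0.049) ≤ 34·exp(−2nε²) = 34 exp(−2·2800·0.049²).
So c = 2·2800·0.049² = 13.4456.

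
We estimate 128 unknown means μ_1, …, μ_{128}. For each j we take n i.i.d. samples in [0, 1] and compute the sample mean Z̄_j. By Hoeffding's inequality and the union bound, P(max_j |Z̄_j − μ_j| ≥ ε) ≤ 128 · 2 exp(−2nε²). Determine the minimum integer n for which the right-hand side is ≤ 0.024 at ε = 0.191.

Need 2·128·exp(−2nε²) ≤ 0.024, i.e. exp(−2nε²) ≤ 0.024/256.
So 2nε² ≥ ln(256/0.024) = 9.274879.
Hence n ≥ 9.274879/(2·0.191²) = 127.119.
The smallest integer n is 128.

128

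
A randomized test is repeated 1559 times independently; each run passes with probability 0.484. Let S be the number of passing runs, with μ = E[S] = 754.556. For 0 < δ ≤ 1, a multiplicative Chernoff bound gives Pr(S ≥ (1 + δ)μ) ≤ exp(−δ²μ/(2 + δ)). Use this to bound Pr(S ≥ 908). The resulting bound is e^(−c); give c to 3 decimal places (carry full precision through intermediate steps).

Write 908 = (1 + δ)μ, so δ = 908/754.556 − 1 = 0.2033567…
Then the exponent is δ²μ/(2 + δ) = (908 − μ)² / (μ·(2 + δ)) = 14.161966.

14.162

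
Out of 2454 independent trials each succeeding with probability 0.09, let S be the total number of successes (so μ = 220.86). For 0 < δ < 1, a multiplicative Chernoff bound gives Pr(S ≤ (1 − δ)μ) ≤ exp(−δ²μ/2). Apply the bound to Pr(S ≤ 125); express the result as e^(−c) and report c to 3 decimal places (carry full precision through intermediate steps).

Write 125 = (1 − δ)μ, so δ = 1 − 125/220.86 = 0.4340306…
Then the exponent is δ²μ/2 = (μ − 125)²/(2μ) = 20.803087.

20.803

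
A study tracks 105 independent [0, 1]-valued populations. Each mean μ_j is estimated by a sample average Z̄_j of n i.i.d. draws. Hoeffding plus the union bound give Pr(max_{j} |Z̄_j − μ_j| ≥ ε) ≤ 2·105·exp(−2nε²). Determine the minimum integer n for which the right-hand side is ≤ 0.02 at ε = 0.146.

Need 2·105·exp(−2nε²) ≤ 0.02, i.e. exp(−2nε²) ≤ 0.02/210.
So 2nε² ≥ ln(210/0.02) = 9.259131.
Hence n ≥ 9.259131/(2·0.146²) = 217.187.
The smallest integer n is 218.

218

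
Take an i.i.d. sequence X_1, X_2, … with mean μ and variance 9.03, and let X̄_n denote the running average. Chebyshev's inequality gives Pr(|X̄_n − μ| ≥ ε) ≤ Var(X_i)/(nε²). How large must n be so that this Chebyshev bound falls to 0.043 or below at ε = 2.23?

Require 9.03/(n·2.23²) ≤ 0.043, i.e. n ≥ 9.03/(0.043·2.23²) = 42.229.
The smallest integer n is 43.

43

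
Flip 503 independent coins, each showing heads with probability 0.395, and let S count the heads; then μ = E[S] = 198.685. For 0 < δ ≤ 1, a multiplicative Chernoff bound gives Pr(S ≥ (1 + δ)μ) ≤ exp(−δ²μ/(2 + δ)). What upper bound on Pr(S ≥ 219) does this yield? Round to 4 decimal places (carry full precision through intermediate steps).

0.3723

Write 219 = (1 + δ)μ, so δ = 219/198.685 − 1 = 0.1022473…
Then the exponent is δ²μ/(2 + δ) = (219 − μ)² / (μ·(2 + δ)) = 0.988063.
Bound = exp(−0.988063) = 0.37230.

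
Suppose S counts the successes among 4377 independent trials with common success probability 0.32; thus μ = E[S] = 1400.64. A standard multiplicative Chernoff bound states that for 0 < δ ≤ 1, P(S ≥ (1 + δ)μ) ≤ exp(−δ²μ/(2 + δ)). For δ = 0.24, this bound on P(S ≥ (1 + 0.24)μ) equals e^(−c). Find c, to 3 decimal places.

36.016

c = δ²μ/(2 + δ) = 0.24²·1400.64/(2 + 0.24) = 36.0165.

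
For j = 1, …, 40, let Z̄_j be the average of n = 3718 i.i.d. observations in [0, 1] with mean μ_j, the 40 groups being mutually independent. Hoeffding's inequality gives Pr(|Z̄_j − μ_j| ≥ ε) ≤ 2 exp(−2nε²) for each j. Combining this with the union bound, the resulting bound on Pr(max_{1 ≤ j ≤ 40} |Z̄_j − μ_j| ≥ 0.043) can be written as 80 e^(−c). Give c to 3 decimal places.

Union bound over the 40 events: Pr(max_{1 ≤ j ≤ 40} |Z̄_j − μ_j| ≥ 0.043) ≤ 40·2·exp(−2nε²) = 80 exp(−2·3718·0.043²).
So c = 2·3718·0.043² = 13.7492.

13.749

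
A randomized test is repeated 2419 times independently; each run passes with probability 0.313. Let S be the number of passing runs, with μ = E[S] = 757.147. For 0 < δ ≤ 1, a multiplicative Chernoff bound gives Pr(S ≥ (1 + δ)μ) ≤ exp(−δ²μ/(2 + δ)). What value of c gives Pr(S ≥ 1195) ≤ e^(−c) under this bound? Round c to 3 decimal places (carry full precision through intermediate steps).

Write 1195 = (1 + δ)μ, so δ = 1195/757.147 − 1 = 0.5782933…
Then the exponent is δ²μ/(2 + δ) = (1195 − μ)² / (μ·(2 + δ)) = 98.207384.

98.207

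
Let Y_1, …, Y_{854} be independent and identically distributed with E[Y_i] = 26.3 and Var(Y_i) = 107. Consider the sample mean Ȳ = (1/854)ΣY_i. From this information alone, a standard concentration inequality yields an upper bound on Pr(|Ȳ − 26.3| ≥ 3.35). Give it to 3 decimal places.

With mean and variance of each term known, Chebyshev's inequality bounds the deviation of the sum (or sample mean).
Var(Ȳ) = Var(Y_i)/n = 107/854 = 0.12529.
Chebyshev: Pr(|Ȳ − 26.3| ≥ 3.35) ≤ Var(Ȳ)/(3.35)² = 107/(854·3.35²) = 0.0112.

0.011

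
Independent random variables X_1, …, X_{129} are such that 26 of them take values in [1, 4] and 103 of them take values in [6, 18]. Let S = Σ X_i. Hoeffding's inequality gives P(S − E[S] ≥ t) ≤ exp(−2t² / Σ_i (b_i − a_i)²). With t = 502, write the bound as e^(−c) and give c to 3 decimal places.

Σ(b_i − a_i)² = 26·3² + 103·12² = 15066.
c = 2t² / 15066 = 2·502² / 15066 = 33.4533.

33.453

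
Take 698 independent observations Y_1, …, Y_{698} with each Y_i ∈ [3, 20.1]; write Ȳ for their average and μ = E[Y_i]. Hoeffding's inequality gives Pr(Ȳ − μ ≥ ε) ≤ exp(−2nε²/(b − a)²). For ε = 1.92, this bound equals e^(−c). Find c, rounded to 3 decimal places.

17.599

c = 2nε²/(b − a)² = 2·698·1.92² / 17.1² = 17.5993.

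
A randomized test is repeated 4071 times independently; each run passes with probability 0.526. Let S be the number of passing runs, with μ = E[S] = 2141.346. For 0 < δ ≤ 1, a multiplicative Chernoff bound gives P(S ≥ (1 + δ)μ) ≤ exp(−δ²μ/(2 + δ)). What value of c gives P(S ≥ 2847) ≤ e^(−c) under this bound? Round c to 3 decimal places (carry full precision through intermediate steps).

Write 2847 = (1 + δ)μ, so δ = 2847/2141.346 − 1 = 0.3295376…
Then the exponent is δ²μ/(2 + δ) = (2847 − μ)² / (μ·(2 + δ)) = 99.822179.

99.822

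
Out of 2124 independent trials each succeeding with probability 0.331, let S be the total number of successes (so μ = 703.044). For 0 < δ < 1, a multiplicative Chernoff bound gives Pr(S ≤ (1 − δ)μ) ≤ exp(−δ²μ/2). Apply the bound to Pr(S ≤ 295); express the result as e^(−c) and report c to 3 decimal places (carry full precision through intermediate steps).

Write 295 = (1 − δ)μ, so δ = 1 − 295/703.044 = 0.5803961…
Then the exponent is δ²μ/2 = (μ − 295)²/(2μ) = 118.413574.

118.414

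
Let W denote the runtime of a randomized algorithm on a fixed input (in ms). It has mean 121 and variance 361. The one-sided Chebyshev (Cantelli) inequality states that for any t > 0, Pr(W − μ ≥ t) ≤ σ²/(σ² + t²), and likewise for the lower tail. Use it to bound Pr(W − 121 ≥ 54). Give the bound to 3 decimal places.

Here σ² = 361 and t = 54, so σ² + t² = 3277.
Cantelli's bound: 361/3277 = 0.1102.

0.110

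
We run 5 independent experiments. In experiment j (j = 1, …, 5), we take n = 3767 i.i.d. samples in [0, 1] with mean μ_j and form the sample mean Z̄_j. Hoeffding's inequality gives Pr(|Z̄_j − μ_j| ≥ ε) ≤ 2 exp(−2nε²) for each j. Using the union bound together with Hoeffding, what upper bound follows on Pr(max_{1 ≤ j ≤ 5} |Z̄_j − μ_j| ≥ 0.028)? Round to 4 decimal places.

Per-experiment Hoeffding bound: 2·exp(−2·3767·0.028²) = 2·exp(−5.90666) = 0.0054425.
Union bound over 5 events: 5·0.0054425 = 0.02721.

0.0272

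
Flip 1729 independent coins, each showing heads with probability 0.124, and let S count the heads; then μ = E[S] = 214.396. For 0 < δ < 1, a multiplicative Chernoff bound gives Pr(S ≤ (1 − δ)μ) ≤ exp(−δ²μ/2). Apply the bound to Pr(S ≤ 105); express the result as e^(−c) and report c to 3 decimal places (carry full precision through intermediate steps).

27.910

Write 105 = (1 − δ)μ, so δ = 1 − 105/214.396 = 0.5102521…
Then the exponent is δ²μ/2 = (μ − 105)²/(2μ) = 27.909767.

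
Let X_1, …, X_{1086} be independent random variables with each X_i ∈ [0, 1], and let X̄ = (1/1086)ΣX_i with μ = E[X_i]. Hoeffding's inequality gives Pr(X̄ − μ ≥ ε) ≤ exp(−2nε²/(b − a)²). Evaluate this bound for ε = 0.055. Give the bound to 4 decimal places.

0.0014

Exponent: 2nε²/(b − a)² = 2·1086·0.055² / 1² = 6.57030.
Bound = exp(−6.57030) = 0.00140.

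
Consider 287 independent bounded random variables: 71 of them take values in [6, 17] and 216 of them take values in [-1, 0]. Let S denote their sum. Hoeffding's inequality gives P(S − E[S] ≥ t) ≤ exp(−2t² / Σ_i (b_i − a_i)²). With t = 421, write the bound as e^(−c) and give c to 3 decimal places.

Σ(b_i − a_i)² = 71·11² + 216·1² = 8807.
c = 2t² / 8807 = 2·421² / 8807 = 40.2500.

40.250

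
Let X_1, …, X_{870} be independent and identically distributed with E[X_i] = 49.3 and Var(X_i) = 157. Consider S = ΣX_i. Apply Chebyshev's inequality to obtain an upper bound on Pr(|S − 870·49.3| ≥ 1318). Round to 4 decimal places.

0.0786

Var(S) = n·Var(X_i) = 870·157 = 136590.
Chebyshev: Pr(|S − 870·49.3| ≥ 1318) ≤ Var(S)/1318² = 136590/1737124 = 0.0786.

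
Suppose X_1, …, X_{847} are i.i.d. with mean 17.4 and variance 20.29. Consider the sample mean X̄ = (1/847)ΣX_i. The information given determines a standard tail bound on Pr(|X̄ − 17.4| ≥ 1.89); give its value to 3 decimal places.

0.007

With mean and variance of each term known, Chebyshev's inequality bounds the deviation of the sum (or sample mean).
Var(X̄) = Var(X_i)/n = 20.29/847 = 0.023955.
Chebyshev: Pr(|X̄ − 17.4| ≥ 1.89) ≤ Var(X̄)/(1.89)² = 20.29/(847·1.89²) = 0.0067.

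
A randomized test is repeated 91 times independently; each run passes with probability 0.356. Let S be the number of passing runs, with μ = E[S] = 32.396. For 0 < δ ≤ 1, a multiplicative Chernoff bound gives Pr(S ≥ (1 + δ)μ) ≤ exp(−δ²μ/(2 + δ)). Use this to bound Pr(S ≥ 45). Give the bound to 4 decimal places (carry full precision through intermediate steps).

0.1284

Write 45 = (1 + δ)μ, so δ = 45/32.396 − 1 = 0.3890604…
Then the exponent is δ²μ/(2 + δ) = (45 − μ)² / (μ·(2 + δ)) = 2.052571.
Bound = exp(−2.052571) = 0.12840.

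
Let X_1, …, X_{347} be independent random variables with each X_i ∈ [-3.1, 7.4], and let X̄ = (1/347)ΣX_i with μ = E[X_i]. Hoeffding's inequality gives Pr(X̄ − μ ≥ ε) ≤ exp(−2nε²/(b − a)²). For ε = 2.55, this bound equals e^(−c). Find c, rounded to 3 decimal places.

c = 2nε²/(b − a)² = 2·347·2.55² / 10.5² = 40.9318.

40.932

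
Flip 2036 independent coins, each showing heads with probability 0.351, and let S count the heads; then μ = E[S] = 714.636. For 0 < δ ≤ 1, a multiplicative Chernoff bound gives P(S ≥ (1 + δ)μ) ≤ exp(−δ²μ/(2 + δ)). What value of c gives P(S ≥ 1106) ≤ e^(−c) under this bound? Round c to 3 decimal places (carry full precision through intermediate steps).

84.128

Write 1106 = (1 + δ)μ, so δ = 1106/714.636 − 1 = 0.547641…
Then the exponent is δ²μ/(2 + δ) = (1106 − μ)² / (μ·(2 + δ)) = 84.127624.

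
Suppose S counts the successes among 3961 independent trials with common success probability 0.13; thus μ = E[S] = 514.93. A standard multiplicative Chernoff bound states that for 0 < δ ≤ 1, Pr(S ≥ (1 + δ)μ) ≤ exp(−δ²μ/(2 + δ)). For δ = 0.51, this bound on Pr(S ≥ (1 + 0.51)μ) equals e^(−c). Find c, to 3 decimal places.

53.360

c = δ²μ/(2 + δ) = 0.51²·514.93/(2 + 0.51) = 53.3599.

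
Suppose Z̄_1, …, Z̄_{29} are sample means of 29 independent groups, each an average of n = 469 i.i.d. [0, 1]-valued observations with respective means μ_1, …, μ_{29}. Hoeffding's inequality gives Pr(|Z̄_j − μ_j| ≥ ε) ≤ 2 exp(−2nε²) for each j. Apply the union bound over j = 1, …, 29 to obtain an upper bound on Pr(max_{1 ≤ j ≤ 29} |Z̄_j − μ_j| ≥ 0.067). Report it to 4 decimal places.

0.8605

Per-experiment Hoeffding bound: 2·exp(−2·469·0.067²) = 2·exp(−4.21068) = 0.029672.
Union bound over 29 events: 29·0.029672 = 0.86050.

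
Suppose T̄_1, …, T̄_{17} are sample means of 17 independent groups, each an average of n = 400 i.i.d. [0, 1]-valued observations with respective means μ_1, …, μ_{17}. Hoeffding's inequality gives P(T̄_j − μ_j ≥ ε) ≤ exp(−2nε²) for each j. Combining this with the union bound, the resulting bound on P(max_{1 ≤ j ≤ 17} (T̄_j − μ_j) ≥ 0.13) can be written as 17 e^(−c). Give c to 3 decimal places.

Union bound over the 17 events: P(max_{1 ≤ j ≤ 17} (T̄_j − μ_j) ≥ 0.13) ≤ 17·exp(−2nε²) = 17 exp(−2·400·0.13²).
So c = 2·400·0.13² = 13.5200.

13.520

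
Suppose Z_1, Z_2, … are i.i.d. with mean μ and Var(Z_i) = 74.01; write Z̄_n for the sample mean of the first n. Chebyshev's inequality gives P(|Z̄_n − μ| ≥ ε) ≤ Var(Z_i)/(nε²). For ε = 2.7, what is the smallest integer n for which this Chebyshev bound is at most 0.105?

Require 74.01/(n·2.7²) ≤ 0.105, i.e. n ≥ 74.01/(0.105·2.7²) = 96.688.
The smallest integer n is 97.

97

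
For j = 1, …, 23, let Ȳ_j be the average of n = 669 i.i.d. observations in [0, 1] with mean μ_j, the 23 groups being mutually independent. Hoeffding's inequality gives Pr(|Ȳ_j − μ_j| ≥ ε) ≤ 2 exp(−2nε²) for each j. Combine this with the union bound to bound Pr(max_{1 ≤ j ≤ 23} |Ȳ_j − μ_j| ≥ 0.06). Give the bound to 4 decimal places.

Per-experiment Hoeffding bound: 2·exp(−2·669·0.06²) = 2·exp(−4.81680) = 0.016185.
Union bound over 23 events: 23·0.016185 = 0.37226.

0.3723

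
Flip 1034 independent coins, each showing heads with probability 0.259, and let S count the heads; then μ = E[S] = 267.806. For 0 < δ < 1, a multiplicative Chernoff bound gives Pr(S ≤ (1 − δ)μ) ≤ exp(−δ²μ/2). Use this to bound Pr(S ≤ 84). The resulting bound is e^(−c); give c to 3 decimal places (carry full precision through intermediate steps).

63.077

Write 84 = (1 − δ)μ, so δ = 1 − 84/267.806 = 0.6863401…
Then the exponent is δ²μ/2 = (μ − 84)²/(2μ) = 63.076715.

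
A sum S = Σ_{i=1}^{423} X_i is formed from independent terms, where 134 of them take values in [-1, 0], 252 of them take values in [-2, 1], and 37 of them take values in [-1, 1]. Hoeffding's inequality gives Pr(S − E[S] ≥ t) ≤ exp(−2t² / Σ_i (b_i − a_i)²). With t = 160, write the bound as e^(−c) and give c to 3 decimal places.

Σ(b_i − a_i)² = 134·1² + 252·3² + 37·2² = 2550.
c = 2t² / 2550 = 2·160² / 2550 = 20.0784.

20.078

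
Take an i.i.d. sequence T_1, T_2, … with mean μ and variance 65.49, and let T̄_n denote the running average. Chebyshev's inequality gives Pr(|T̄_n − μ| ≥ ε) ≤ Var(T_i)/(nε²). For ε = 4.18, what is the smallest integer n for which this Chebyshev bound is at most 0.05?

75

Require 65.49/(n·4.18²) ≤ 0.05, i.e. n ≥ 65.49/(0.05·4.18²) = 74.964.
The smallest integer n is 75.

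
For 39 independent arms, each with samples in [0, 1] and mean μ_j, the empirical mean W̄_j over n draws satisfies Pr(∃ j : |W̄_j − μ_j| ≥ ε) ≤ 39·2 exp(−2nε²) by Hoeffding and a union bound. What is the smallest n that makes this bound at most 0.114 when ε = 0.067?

728

Need 2·39·exp(−2nε²) ≤ 0.114, i.e. exp(−2nε²) ≤ 0.114/78.
So 2nε² ≥ ln(78/0.114) = 6.528266.
Hence n ≥ 6.528266/(2·0.067²) = 727.140.
The smallest integer n is 728.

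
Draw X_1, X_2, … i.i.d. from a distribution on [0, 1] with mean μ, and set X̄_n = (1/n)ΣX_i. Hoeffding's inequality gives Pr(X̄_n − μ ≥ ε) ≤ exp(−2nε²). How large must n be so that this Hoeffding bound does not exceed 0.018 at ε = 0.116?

150

Require exp(−2nε²) ≤ 0.018, i.e. 2nε² ≥ ln(1/0.018) = 4.017384.
So n ≥ 4.017384 / (2·0.116²) = 149.279.
The smallest integer n is 150.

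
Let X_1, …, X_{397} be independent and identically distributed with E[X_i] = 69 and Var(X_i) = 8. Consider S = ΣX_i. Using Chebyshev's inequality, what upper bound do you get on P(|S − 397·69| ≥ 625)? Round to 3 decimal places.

0.008

Var(S) = n·Var(X_i) = 397·8 = 3176.
Chebyshev: P(|S − 397·69| ≥ 625) ≤ Var(S)/625² = 3176/390625 = 0.0081.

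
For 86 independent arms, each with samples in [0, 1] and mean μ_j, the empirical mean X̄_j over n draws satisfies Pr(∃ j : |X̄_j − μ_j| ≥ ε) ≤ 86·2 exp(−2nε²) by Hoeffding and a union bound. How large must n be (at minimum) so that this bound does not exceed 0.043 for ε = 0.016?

16200

Need 2·86·exp(−2nε²) ≤ 0.043, i.e. exp(−2nε²) ≤ 0.043/172.
So 2nε² ≥ ln(172/0.043) = 8.294050.
Hence n ≥ 8.294050/(2·0.016²) = 16199.316.
The smallest integer n is 16200.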